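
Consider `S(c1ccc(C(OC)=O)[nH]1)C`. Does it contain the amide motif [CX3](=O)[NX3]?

No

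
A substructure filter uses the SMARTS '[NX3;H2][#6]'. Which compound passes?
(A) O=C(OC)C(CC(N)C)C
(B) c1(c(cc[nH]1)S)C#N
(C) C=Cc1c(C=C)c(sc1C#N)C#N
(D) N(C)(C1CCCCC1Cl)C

[NX3;H2][#6] describes a trivalent nitrogen with two H attached to carbon (a primary amine).
(A) contains a primary amino group (-NH2), which satisfies every atom and bond constraint.
(B) has a nitrile (-C#N) but the nitrogen is NX1 (triple-bonded), not NX3 with two H.
(C) has a nitrile (-C#N) but the nitrogen is NX1 (triple-bonded), not NX3 with two H.
(D) has a dimethylamino group (-N(CH3)2) but the nitrogen has H0, not H2.
So the answer is (A).

A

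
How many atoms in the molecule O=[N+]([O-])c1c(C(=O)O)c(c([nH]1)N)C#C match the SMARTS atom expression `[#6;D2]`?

1

The query [#6;D2] means: any carbon bonded to exactly two heavy atoms.
Check the 14 heavy atoms by environment: 1× n (aromatic, D2) → no; 4× c (aromatic, D3) → no; 1× C (D3) → no; 3× O (D1) → no; 1× C (D2) → match; 1× C (D1) → no; 1× N (charge +1, D3) → no; 1× O (charge -1, D1) → no; 1× N (D1) → no.
That gives 1 matching atom.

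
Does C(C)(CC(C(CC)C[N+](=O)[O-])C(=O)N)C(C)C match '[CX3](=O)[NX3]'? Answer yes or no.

The pattern [CX3](=O)[NX3] describes a carbonyl carbon bonded to a trivalent nitrogen — an amide.
The molecule carries a primary amide (-C(=O)NH2), whose atoms satisfy every constraint of the query, so the pattern matches.

Yes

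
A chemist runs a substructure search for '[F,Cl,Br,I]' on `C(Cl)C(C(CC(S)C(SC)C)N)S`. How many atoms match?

1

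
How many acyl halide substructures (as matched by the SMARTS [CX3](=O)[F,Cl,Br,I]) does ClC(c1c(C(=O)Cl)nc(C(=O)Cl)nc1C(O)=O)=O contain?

[CX3](=O)[F,Cl,Br,I] is the SMARTS for an acyl halide: a carbonyl carbon bonded to a halogen.
The molecule carries 3 separate instances of an acyl chloride (-C(=O)Cl) meeting every constraint; each maps to a distinct set of atoms, giving 3 matches.

3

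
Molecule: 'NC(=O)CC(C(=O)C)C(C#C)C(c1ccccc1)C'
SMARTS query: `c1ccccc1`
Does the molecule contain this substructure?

Yes

The pattern c1ccccc1 describes six aromatic carbons in a ring — a benzene ring.
The molecule carries a phenyl ring, whose atoms satisfy every constraint of the query, so the pattern matches.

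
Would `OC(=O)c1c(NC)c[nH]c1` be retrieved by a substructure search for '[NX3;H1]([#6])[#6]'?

Yes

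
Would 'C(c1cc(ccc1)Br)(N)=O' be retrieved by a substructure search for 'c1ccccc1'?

The pattern c1ccccc1 describes six aromatic carbons in a ring — a benzene ring.
The required atom environment is present in the molecule, so the pattern matches.

Yes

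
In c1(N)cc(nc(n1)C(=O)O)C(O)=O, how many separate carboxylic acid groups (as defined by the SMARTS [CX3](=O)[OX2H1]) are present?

[CX3](=O)[OX2H1] is the SMARTS for a carboxylic acid: an sp2 carbon double-bonded to O and single-bonded to an -OH oxygen.
The molecule carries 2 separate instances of a carboxylic acid group (-C(=O)OH) meeting every constraint; each maps to a distinct set of atoms, giving 2 matches.

2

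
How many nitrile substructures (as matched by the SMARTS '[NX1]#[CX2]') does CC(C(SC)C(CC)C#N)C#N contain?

[NX1]#[CX2] is the SMARTS for a nitrile: a nitrogen triple-bonded to a two-connected carbon.
The molecule carries 2 separate instances of a nitrile (-C#N) meeting every constraint; each maps to a distinct set of atoms, giving 2 matches.

2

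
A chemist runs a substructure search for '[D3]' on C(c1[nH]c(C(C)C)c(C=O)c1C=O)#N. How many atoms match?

5

Check the 14 heavy atoms by environment: 1× n (aromatic, D2) → no; 4× c (aromatic, D3) → match; 3× C (D2) → no; 2× O (D1) → no; 1× C (D3) → match; 2× C (D1) → no; 1× N (D1) → no.
Summing the matching environments: 4 + 1 = 5 matching atoms.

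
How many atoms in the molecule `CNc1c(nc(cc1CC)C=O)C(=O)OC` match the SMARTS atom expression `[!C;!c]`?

The query [!C;!c] means: neither aliphatic nor aromatic carbon — same as [!#6].
Check the 16 heavy atoms by environment: 1× n (aromatic) → match; 5× c (aromatic) → no; 6× C → no; 3× O → match; 1× N → match.
Summing the matching environments: 1 + 3 + 1 = 5 matching atoms.

5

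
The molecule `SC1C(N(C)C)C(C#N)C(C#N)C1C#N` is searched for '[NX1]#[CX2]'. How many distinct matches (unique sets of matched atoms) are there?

3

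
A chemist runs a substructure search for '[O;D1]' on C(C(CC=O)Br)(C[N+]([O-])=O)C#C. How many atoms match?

3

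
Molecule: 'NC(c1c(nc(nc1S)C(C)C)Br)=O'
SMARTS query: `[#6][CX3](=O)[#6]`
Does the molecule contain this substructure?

The pattern [#6][CX3](=O)[#6] describes a carbonyl carbon (no H) flanked by two carbons — a ketone.
The closest candidate here is a primary amide (-C(=O)NH2), but one neighbour of the carbonyl carbon is N, not C. No other fragment satisfies the full query, so there is no match.

No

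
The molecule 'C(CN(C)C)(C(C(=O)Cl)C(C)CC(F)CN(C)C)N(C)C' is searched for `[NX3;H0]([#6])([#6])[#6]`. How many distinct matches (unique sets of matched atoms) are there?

[NX3;H0]([#6])([#6])[#6] is the SMARTS for a tertiary amine: a trivalent nitrogen with no H, bonded to three carbons.
The molecule carries 3 separate instances of a dimethylamino group (-N(CH3)2) meeting every constraint; each maps to a distinct set of atoms, giving 3 matches.

3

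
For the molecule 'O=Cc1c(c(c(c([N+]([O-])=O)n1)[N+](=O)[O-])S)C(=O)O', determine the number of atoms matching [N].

The query [N] means: uppercase N matches aliphatic (non-aromatic) nitrogen only.
Check the 18 heavy atoms by environment: 1× n (aromatic) → no; 5× c (aromatic) → no; 2× C → no; 5× O → no; 2× N (charge +1) → match; 2× O (charge -1) → no; 1× S → no.
That gives 2 matching atoms.

2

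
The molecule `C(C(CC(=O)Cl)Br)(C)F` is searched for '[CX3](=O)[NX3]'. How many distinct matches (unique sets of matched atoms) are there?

[CX3](=O)[NX3] is the SMARTS for an amide: a carbonyl carbon bonded to a trivalent nitrogen.
No fragment in the molecule satisfies every constraint, giving 0 matches.

0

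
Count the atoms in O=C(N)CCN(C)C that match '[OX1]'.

1

Check the 8 heavy atoms by environment: 4× C (X4) → no; 2× N (X3) → no; 1× C (X3) → no; 1× O (X1) → match.
That gives 1 matching atom.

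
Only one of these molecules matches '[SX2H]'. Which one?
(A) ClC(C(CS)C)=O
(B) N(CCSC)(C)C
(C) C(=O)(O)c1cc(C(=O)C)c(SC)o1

[SX2H] describes an aliphatic sulfur with two connections, one being H (a thiol).
(A) contains a thiol (-SH), which satisfies every atom and bond constraint.
(B) has a methylthio ether (-SCH3) but the sulfur has H0 (bonded to two carbons), not H1.
(C) has a methylthio ether (-SCH3) but the sulfur has H0 (bonded to two carbons), not H1.
So the answer is (A).

A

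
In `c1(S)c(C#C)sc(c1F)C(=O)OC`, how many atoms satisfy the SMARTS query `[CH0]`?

Check the 13 heavy atoms by environment: 1× s (aromatic, H0) → no; 4× c (aromatic, H0) → no; 1× S (H1) → no; 2× C (H0) → match; 2× O (H0) → no; 1× C (H3) → no; 1× C (H1) → no; 1× F (H0) → no.
That gives 2 matching atoms.

2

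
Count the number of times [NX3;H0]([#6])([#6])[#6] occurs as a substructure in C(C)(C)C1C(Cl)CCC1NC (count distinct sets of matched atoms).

[NX3;H0]([#6])([#6])[#6] is the SMARTS for a tertiary amine: a trivalent nitrogen with no H, bonded to three carbons.
The molecule has an N-methylamino group (-NHCH3), but the nitrogen still has one H (H1), not H0; nothing else fits, so there are 0 matches.

0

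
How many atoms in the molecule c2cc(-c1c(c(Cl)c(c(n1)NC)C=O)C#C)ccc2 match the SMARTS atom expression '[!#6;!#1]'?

Check the 19 heavy atoms by environment: 1× n (aromatic) → match; 11× c (aromatic) → no; 1× Cl → match; 1× N → match; 4× C → no; 1× O → match.
Summing the matching environments: 1 + 1 + 1 + 1 = 4 matching atoms.

4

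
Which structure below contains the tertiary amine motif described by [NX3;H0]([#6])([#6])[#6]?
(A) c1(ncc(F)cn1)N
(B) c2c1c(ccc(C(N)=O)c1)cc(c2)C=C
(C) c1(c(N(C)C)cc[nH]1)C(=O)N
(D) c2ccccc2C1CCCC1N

[NX3;H0]([#6])([#6])[#6] describes a trivalent nitrogen with no H, bonded to three carbons (a tertiary amine).
(A) has a primary amino group (-NH2) but the nitrogen has H2, not H0 with three carbons.
(B) has a primary amide (-C(=O)NH2) but the amide nitrogen has H2 and only one carbon neighbour.
(C) contains a dimethylamino group (-N(CH3)2), which satisfies every atom and bond constraint.
(D) has a primary amino group (-NH2) but the nitrogen has H2, not H0 with three carbons.
So the answer is (C).

C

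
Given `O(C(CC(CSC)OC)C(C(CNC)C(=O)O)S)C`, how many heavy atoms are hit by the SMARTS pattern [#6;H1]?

Check the 19 heavy atoms by environment: 3× C (H2) → no; 4× C (H1) → match; 1× C (H0) → no; 3× O (H0) → no; 1× O (H1) → no; 4× C (H3) → no; 1× S (H1) → no; 1× N (H1) → no; 1× S (H0) → no.
That gives 4 matching atoms.

4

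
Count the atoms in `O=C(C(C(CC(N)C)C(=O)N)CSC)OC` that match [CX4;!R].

The query [CX4;!R] means: aliphatic carbon with four total connections, not in a ring.
Check the 16 heavy atoms by environment: 8× C (X4, acyclic) → match; 1× S (X2, acyclic) → no; 2× C (X3, acyclic) → no; 2× O (X1, acyclic) → no; 1× O (X2, acyclic) → no; 2× N (X3, acyclic) → no.
That gives 8 matching atoms.

8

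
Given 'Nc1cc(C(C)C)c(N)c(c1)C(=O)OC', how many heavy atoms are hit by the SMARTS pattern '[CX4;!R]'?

4

The query [CX4;!R] means: aliphatic carbon with four total connections, not in a ring.
Check the 15 heavy atoms by environment: 6× c (aromatic, X3, in 6-ring) → no; 1× C (X3, acyclic) → no; 1× O (X1, acyclic) → no; 1× O (X2, acyclic) → no; 4× C (X4, acyclic) → match; 2× N (X3, acyclic) → no.
That gives 4 matching atoms.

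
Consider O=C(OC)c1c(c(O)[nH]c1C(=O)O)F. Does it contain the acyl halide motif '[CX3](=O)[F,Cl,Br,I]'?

The pattern [CX3](=O)[F,Cl,Br,I] describes a carbonyl carbon bonded to a halogen — an acyl halide.
The closest candidate here is a carboxylic acid group (-C(=O)OH), but the carbonyl is bonded to -OH, not to a halogen. No other fragment satisfies the full query, so there is no match.

No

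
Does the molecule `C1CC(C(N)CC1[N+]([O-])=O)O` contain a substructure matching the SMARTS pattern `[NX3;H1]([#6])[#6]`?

No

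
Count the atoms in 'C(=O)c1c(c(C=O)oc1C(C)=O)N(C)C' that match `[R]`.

5

The query [R] means: R matches any atom that is part of a ring.
Check the 15 heavy atoms by environment: 1× o (aromatic, in 5-ring) → match; 4× c (aromatic, in 5-ring) → match; 6× C (acyclic) → no; 3× O (acyclic) → no; 1× N (acyclic) → no.
Summing the matching environments: 1 + 4 = 5 matching atoms.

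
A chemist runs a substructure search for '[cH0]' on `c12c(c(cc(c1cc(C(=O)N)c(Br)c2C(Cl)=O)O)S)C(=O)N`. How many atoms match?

The query [cH0] means: aromatic carbon with no attached hydrogen (substituted or ring-fusion).
Check the 22 heavy atoms by environment: 8× c (aromatic, H0) → match; 2× c (aromatic, H1) → no; 1× O (H1) → no; 1× S (H1) → no; 3× C (H0) → no; 3× O (H0) → no; 2× N (H2) → no; 1× Br (H0) → no; 1× Cl (H0) → no.
That gives 8 matching atoms.

8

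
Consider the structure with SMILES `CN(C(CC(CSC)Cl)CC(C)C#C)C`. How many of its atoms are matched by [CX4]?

The query [CX4] means: C with X4: aliphatic carbon with exactly 4 total connections (bonds + H).
Check the 15 heavy atoms by environment: 10× C (X4) → match; 1× S (X2) → no; 1× N (X3) → no; 1× Cl (X1) → no; 2× C (X2) → no.
That gives 10 matching atoms.

10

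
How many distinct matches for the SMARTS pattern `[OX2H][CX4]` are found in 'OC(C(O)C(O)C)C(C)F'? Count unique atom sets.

3

[OX2H][CX4] is the SMARTS for an aliphatic alcohol: a hydroxyl oxygen bound to an sp3 (X4) carbon.
The molecule carries 3 separate instances of a hydroxyl group (-OH) meeting every constraint; each maps to a distinct set of atoms, giving 3 matches.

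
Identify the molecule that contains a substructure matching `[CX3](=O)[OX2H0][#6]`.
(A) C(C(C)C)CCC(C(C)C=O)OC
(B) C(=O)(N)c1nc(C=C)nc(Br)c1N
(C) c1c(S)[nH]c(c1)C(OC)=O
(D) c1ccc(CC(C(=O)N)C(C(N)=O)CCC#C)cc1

C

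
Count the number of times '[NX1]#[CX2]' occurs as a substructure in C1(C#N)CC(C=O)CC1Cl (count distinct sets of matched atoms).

1

[NX1]#[CX2] is the SMARTS for a nitrile: a nitrogen triple-bonded to a two-connected carbon.
Exactly one fragment in the molecule meets all constraints, giving 1 match.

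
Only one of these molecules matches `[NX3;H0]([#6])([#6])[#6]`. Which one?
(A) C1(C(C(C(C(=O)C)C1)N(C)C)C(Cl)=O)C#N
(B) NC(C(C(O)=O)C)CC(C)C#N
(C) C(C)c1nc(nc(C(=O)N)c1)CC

[NX3;H0]([#6])([#6])[#6] describes a trivalent nitrogen with no H, bonded to three carbons (a tertiary amine).
(A) contains a dimethylamino group (-N(CH3)2), which satisfies every atom and bond constraint.
(B) has a primary amino group (-NH2) but the nitrogen has H2, not H0 with three carbons.
(C) has a primary amide (-C(=O)NH2) but the amide nitrogen has H2 and only one carbon neighbour.
So the answer is (A).

A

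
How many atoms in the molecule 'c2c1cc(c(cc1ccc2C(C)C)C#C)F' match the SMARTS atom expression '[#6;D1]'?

3

The query [#6;D1] means: carbon bonded to exactly one heavy atom.
Check the 16 heavy atoms by environment: 5× c (aromatic, D3) → no; 5× c (aromatic, D2) → no; 1× F (D1) → no; 1× C (D2) → no; 3× C (D1) → match; 1× C (D3) → no.
That gives 3 matching atoms.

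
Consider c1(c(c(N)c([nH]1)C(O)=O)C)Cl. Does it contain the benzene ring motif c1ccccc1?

No

The pattern c1ccccc1 describes six aromatic carbons in a ring — a benzene ring.
The closest candidate here is a methyl group (-CH3), but no six-membered all-carbon aromatic ring is present. No other fragment satisfies the full query, so there is no match.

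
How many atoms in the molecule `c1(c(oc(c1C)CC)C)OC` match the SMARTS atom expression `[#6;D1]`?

4

Check the 11 heavy atoms by environment: 1× o (aromatic, D2) → no; 4× c (aromatic, D3) → no; 4× C (D1) → match; 1× O (D2) → no; 1× C (D2) → no.
That gives 4 matching atoms.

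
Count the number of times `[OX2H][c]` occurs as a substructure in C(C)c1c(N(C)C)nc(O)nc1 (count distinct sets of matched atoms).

[OX2H][c] is the SMARTS for a phenol: a hydroxyl oxygen attached to an aromatic carbon.
Exactly one fragment in the molecule meets all constraints, giving 1 match.

1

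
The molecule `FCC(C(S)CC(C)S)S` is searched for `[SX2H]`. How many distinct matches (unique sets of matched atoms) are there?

3

[SX2H] is the SMARTS for a thiol: an aliphatic sulfur with two connections, one being H.
The molecule carries 3 separate instances of a thiol (-SH) meeting every constraint; each maps to a distinct set of atoms, giving 3 matches.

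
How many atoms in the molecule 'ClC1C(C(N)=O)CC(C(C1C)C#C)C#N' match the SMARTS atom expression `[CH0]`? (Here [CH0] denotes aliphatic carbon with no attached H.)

The query [CH0] means: aliphatic carbon with no attached hydrogen.
Check the 15 heavy atoms by environment: 6× C (H1) → no; 1× C (H2) → no; 1× Cl (H0) → no; 3× C (H0) → match; 1× N (H0) → no; 1× C (H3) → no; 1× O (H0) → no; 1× N (H2) → no.
That gives 3 matching atoms.

3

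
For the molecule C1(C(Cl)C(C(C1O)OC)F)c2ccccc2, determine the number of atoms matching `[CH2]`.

The query [CH2] means: aliphatic carbon with exactly two hydrogens.
Check the 16 heavy atoms by environment: 5× C (H1) → no; 1× O (H1) → no; 1× Cl (H0) → no; 1× F (H0) → no; 1× c (aromatic, H0) → no; 5× c (aromatic, H1) → no; 1× O (H0) → no; 1× C (H3) → no.
No environment satisfies the query, so 0 matching atoms.

0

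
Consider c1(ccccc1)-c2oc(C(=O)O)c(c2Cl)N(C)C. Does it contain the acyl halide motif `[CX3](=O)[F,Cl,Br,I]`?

The pattern [CX3](=O)[F,Cl,Br,I] describes a carbonyl carbon bonded to a halogen — an acyl halide.
The closest candidate here is a carboxylic acid group (-C(=O)OH), but the carbonyl is bonded to -OH, not to a halogen. No other fragment satisfies the full query, so there is no match.

No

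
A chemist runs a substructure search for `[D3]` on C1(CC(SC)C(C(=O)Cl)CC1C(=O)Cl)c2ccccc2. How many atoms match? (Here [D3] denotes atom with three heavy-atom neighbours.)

7

The query [D3] means: atom with exactly three heavy-atom neighbours.
Check the 20 heavy atoms by environment: 6× C (D3) → match; 2× C (D2) → no; 1× S (D2) → no; 1× C (D1) → no; 2× O (D1) → no; 2× Cl (D1) → no; 1× c (aromatic, D3) → match; 5× c (aromatic, D2) → no.
Summing the matching environments: 6 + 1 = 7 matching atoms.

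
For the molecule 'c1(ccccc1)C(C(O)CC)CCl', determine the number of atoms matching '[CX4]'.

5

The query [CX4] means: C with X4: aliphatic carbon with exactly 4 total connections (bonds + H).
Check the 13 heavy atoms by environment: 5× C (X4) → match; 1× O (X2) → no; 1× Cl (X1) → no; 6× c (aromatic, X3) → no.
That gives 5 matching atoms.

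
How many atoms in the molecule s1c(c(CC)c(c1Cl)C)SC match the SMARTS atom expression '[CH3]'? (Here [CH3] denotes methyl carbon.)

The query [CH3] means: aliphatic carbon with exactly three hydrogens.
Check the 11 heavy atoms by environment: 1× s (aromatic, H0) → no; 4× c (aromatic, H0) → no; 1× S (H0) → no; 3× C (H3) → match; 1× Cl (H0) → no; 1× C (H2) → no.
That gives 3 matching atoms.

3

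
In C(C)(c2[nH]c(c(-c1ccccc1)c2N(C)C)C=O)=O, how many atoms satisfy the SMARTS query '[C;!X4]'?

2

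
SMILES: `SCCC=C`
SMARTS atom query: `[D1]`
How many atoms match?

2

Check the 5 heavy atoms by environment: 3× C (D2) → no; 1× C (D1) → match; 1× S (D1) → match.
Summing the matching environments: 1 + 1 = 2 matching atoms.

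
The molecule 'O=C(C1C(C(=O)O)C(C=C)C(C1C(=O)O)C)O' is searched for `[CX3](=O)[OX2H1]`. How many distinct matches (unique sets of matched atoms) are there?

[CX3](=O)[OX2H1] is the SMARTS for a carboxylic acid: an sp2 carbon double-bonded to O and single-bonded to an -OH oxygen.
The molecule carries 3 separate instances of a carboxylic acid group (-C(=O)OH) meeting every constraint; each maps to a distinct set of atoms, giving 3 matches.

3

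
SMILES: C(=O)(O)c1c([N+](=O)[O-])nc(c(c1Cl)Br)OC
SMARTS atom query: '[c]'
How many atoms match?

5

Check the 16 heavy atoms by environment: 1× n (aromatic) → no; 5× c (aromatic) → match; 4× O → no; 2× C → no; 1× Cl → no; 1× N (charge +1) → no; 1× O (charge -1) → no; 1× Br → no.
That gives 5 matching atoms.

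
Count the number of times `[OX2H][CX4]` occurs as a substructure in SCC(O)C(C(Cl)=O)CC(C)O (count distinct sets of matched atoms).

2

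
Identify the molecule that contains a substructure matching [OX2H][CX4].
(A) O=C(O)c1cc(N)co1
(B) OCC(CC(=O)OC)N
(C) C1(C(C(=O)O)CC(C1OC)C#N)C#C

B

[OX2H][CX4] describes a hydroxyl oxygen bound to an sp3 (X4) carbon (an aliphatic alcohol).
(A) has a carboxylic acid group (-C(=O)OH) but the -OH is on a CX3 carbonyl carbon, not a CX4 carbon.
(B) contains a hydroxyl group (-OH), which satisfies every atom and bond constraint.
(C) has a carboxylic acid group (-C(=O)OH) but the -OH is on a CX3 carbonyl carbon, not a CX4 carbon.
So the answer is (B).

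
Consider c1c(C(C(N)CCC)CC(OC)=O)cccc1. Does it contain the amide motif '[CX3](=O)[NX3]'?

No

The pattern [CX3](=O)[NX3] describes a carbonyl carbon bonded to a trivalent nitrogen — an amide.
The closest candidate here is a methyl-ester group (-C(=O)OCH3), but the carbonyl is bonded to O, not to an NX3 nitrogen. No other fragment satisfies the full query, so there is no match.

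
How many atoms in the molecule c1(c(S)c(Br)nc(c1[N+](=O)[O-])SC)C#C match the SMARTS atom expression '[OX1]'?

2

The query [OX1] means: aliphatic oxygen with one total connection — typically a carbonyl =O or an oxide.
Check the 15 heavy atoms by environment: 1× n (aromatic, X2) → no; 5× c (aromatic, X3) → no; 1× N (charge +1, X3) → no; 1× O (charge -1, X1) → match; 1× O (X1) → match; 2× S (X2) → no; 1× C (X4) → no; 2× C (X2) → no; 1× Br (X1) → no.
Summing the matching environments: 1 + 1 = 2 matching atoms.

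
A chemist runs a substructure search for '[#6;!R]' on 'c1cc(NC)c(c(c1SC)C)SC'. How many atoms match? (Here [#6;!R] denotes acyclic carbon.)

The query [#6;!R] means: carbon not in any ring.
Check the 13 heavy atoms by environment: 6× c (aromatic, in 6-ring) → no; 4× C (acyclic) → match; 2× S (acyclic) → no; 1× N (acyclic) → no.
That gives 4 matching atoms.

4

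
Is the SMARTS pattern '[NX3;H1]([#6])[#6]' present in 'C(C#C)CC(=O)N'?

The pattern [NX3;H1]([#6])[#6] describes a trivalent nitrogen with one H, bonded to two carbons — a secondary amine.
The closest candidate here is a primary amide (-C(=O)NH2), but the -C(=O)NH2 nitrogen has H2, not H1. No other fragment satisfies the full query, so there is no match.

No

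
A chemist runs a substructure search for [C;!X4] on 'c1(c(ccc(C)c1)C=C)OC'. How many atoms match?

The query [C;!X4] means: aliphatic carbon that does not have four total connections.
Check the 11 heavy atoms by environment: 6× c (aromatic, X3) → no; 1× O (X2) → no; 2× C (X4) → no; 2× C (X3) → match.
That gives 2 matching atoms.

2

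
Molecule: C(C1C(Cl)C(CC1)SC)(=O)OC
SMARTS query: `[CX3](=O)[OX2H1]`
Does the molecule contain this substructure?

The pattern [CX3](=O)[OX2H1] describes an sp2 carbon double-bonded to O and single-bonded to an -OH oxygen — a carboxylic acid.
The closest candidate here is a methyl-ester group (-C(=O)OCH3), but the singly-bonded O has no H (OX2H0, not OX2H1). No other fragment satisfies the full query, so there is no match.

No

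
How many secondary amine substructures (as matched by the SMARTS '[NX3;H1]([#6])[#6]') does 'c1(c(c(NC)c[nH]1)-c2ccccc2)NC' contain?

2

[NX3;H1]([#6])[#6] is the SMARTS for a secondary amine: a trivalent nitrogen with one H, bonded to two carbons.
The molecule carries 2 separate instances of an N-methylamino group (-NHCH3) meeting every constraint; each maps to a distinct set of atoms, giving 2 matches.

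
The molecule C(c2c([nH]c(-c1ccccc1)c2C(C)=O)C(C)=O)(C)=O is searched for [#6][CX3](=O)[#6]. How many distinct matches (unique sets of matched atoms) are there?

3

[#6][CX3](=O)[#6] is the SMARTS for a ketone: a carbonyl carbon (no H) flanked by two carbons.
The molecule carries 3 separate instances of an acetyl/ketone group (-C(=O)CH3) meeting every constraint; each maps to a distinct set of atoms, giving 3 matches.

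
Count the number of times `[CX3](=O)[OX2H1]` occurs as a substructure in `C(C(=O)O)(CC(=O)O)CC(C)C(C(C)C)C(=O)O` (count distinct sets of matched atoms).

[CX3](=O)[OX2H1] is the SMARTS for a carboxylic acid: an sp2 carbon double-bonded to O and single-bonded to an -OH oxygen.
The molecule carries 3 separate instances of a carboxylic acid group (-C(=O)OH) meeting every constraint; each maps to a distinct set of atoms, giving 3 matches.

3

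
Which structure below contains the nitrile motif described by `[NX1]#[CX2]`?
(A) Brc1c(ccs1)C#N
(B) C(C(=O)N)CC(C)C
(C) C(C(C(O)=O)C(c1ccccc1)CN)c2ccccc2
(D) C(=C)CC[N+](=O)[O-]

[NX1]#[CX2] describes a nitrogen triple-bonded to a two-connected carbon (a nitrile).
(A) contains a nitrile (-C#N), which satisfies every atom and bond constraint.
(B) has a primary amide (-C(=O)NH2) but the nitrogen is NX3, not NX1.
(C) has a primary amino group (-NH2) but the nitrogen is NX3 (three connections), not NX1 triple-bonded.
(D) has a nitro group (-[N+](=O)[O-]) but there is no C#N triple bond.
So the answer is (A).

A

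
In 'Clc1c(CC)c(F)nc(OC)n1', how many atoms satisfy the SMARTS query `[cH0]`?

The query [cH0] means: aromatic carbon with no attached hydrogen (substituted or ring-fusion).
Check the 12 heavy atoms by environment: 2× n (aromatic, H0) → no; 4× c (aromatic, H0) → match; 1× F (H0) → no; 1× O (H0) → no; 2× C (H3) → no; 1× Cl (H0) → no; 1× C (H2) → no.
That gives 4 matching atoms.

4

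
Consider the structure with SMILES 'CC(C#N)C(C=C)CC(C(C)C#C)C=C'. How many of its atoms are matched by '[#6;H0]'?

2

The query [#6;H0] means: any carbon with no attached hydrogen.
Check the 15 heavy atoms by environment: 2× C (H3) → no; 7× C (H1) → no; 3× C (H2) → no; 2× C (H0) → match; 1× N (H0) → no.
That gives 2 matching atoms.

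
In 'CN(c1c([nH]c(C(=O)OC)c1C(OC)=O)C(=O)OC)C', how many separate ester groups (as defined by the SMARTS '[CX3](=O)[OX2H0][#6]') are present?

[CX3](=O)[OX2H0][#6] is the SMARTS for an ester: a carbonyl carbon bonded to an oxygen that is itself bonded to carbon (no H on that O).
The molecule carries 3 separate instances of a methyl-ester group (-C(=O)OCH3) meeting every constraint; each maps to a distinct set of atoms, giving 3 matches.

3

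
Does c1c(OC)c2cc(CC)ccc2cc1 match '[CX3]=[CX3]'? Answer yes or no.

No

The pattern [CX3]=[CX3] describes a non-aromatic C=C double bond between two sp2 carbons — an alkene.
The closest candidate here is an ethyl group (-CH2CH3), but its C-C bond is a single bond between CX4 carbons, not CX3=CX3. No other fragment satisfies the full query, so there is no match.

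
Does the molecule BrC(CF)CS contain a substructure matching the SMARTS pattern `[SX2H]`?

Yes

The pattern [SX2H] describes an aliphatic sulfur with two connections, one being H — a thiol.
The molecule carries a thiol (-SH), whose atoms satisfy every constraint of the query, so the pattern matches.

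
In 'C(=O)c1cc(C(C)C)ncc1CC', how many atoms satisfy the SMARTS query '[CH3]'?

The query [CH3] means: aliphatic carbon with exactly three hydrogens.
Check the 13 heavy atoms by environment: 1× n (aromatic, H0) → no; 2× c (aromatic, H1) → no; 3× c (aromatic, H0) → no; 2× C (H1) → no; 1× O (H0) → no; 1× C (H2) → no; 3× C (H3) → match.
That gives 3 matching atoms.

3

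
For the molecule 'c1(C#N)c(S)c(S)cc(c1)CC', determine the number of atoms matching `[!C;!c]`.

3

Check the 12 heavy atoms by environment: 6× c (aromatic) → no; 3× C → no; 1× N → match; 2× S → match.
Summing the matching environments: 1 + 2 = 3 matching atoms.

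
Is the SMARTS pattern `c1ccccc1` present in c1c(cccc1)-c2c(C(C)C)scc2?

Yes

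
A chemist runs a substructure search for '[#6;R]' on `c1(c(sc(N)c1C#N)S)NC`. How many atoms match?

4

The query [#6;R] means: carbon that is part of a ring.
Check the 11 heavy atoms by environment: 1× s (aromatic, in 5-ring) → no; 4× c (aromatic, in 5-ring) → match; 3× N (acyclic) → no; 2× C (acyclic) → no; 1× S (acyclic) → no.
That gives 4 matching atoms.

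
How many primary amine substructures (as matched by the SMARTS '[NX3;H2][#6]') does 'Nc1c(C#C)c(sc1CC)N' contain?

[NX3;H2][#6] is the SMARTS for a primary amine: a trivalent nitrogen with two H attached to carbon.
The molecule carries 2 separate instances of a primary amino group (-NH2) meeting every constraint; each maps to a distinct set of atoms, giving 2 matches.

2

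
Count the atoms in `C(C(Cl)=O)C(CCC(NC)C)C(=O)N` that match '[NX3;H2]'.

The query [NX3;H2] means: aliphatic N with 3 total connections, two of them H — an -NH2 nitrogen (amine or amide).
Check the 14 heavy atoms by environment: 2× C (H3, X4) → no; 2× C (H1, X4) → no; 3× C (H2, X4) → no; 1× N (H1, X3) → no; 2× C (H0, X3) → no; 2× O (H0, X1) → no; 1× N (H2, X3) → match; 1× Cl (H0, X1) → no.
That gives 1 matching atom.

1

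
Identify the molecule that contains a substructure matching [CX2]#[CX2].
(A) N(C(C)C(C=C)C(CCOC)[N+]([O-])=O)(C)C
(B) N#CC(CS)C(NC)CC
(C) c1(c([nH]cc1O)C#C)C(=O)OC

C

[CX2]#[CX2] describes a carbon-carbon triple bond (an alkyne).
(A) has a vinyl group (-CH=CH2) but the C=C is a double bond; both carbons are CX3, not CX2.
(B) has a nitrile (-C#N) but the triple bond is C#N, not C#C.
(C) contains an ethynyl group (-C#CH), which satisfies every atom and bond constraint.
So the answer is (C).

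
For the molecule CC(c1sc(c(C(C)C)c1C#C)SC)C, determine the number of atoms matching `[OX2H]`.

Check the 15 heavy atoms by environment: 1× s (aromatic, H0, X2) → no; 4× c (aromatic, H0, X3) → no; 1× S (H0, X2) → no; 5× C (H3, X4) → no; 2× C (H1, X4) → no; 1× C (H0, X2) → no; 1× C (H1, X2) → no.
No environment satisfies the query, so 0 matching atoms.

0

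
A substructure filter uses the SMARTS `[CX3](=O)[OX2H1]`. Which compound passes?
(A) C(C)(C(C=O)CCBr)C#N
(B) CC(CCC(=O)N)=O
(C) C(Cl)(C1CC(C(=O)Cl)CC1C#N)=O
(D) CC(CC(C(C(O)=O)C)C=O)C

D

[CX3](=O)[OX2H1] describes an sp2 carbon double-bonded to O and single-bonded to an -OH oxygen (a carboxylic acid).
(A) has an aldehyde (-CHO) but there is no singly-bonded oxygen on the carbonyl carbon.
(B) has a primary amide (-C(=O)NH2) but the carbonyl is bonded to N, not to an -OH oxygen.
(C) has an acyl chloride (-C(=O)Cl) but the carbonyl is bonded to Cl, not to an -OH oxygen.
(D) contains a carboxylic acid group (-C(=O)OH), which satisfies every atom and bond constraint.
So the answer is (D).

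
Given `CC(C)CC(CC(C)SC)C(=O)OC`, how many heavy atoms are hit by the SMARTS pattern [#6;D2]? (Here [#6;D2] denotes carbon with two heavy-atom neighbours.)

2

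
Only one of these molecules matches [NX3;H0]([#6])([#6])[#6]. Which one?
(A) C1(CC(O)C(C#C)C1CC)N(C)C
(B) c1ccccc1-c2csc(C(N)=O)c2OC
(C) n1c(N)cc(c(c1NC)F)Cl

[NX3;H0]([#6])([#6])[#6] describes a trivalent nitrogen with no H, bonded to three carbons (a tertiary amine).
(A) contains a dimethylamino group (-N(CH3)2), which satisfies every atom and bond constraint.
(B) has a primary amide (-C(=O)NH2) but the amide nitrogen has H2 and only one carbon neighbour.
(C) has a primary amino group (-NH2) but the nitrogen has H2, not H0 with three carbons.
So the answer is (A).

A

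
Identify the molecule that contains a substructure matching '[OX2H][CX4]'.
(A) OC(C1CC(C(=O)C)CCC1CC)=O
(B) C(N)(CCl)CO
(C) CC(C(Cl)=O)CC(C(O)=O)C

B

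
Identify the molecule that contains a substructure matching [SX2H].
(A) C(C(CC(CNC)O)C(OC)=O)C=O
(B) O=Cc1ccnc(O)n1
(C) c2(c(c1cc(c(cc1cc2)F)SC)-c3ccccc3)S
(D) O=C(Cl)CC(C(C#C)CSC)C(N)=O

C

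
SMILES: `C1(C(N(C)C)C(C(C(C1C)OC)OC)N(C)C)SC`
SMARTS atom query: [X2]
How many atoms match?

The query [X2] means: any atom with exactly two total connections (bonds + H).
Check the 19 heavy atoms by environment: 14× C (X4) → no; 2× N (X3) → no; 2× O (X2) → match; 1× S (X2) → match.
Summing the matching environments: 2 + 1 = 3 matching atoms.

3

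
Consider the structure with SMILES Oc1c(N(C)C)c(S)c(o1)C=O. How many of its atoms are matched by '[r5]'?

5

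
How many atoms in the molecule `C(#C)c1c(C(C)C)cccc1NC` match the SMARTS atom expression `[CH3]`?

3

Check the 13 heavy atoms by environment: 3× c (aromatic, H0) → no; 3× c (aromatic, H1) → no; 1× N (H1) → no; 3× C (H3) → match; 2× C (H1) → no; 1× C (H0) → no.
That gives 3 matching atoms.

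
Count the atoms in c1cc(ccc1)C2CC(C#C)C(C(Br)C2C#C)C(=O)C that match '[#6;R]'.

12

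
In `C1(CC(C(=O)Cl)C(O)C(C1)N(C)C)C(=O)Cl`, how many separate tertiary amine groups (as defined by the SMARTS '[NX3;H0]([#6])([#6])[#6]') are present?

[NX3;H0]([#6])([#6])[#6] is the SMARTS for a tertiary amine: a trivalent nitrogen with no H, bonded to three carbons.
Exactly one fragment in the molecule meets all constraints, giving 1 match.

1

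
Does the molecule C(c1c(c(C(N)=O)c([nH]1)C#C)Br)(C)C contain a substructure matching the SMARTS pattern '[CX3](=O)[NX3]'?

Yes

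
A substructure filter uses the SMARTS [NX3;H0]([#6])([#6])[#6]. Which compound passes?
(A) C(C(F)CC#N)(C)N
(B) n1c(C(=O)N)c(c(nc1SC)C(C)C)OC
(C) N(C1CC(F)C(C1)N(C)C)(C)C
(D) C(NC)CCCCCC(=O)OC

C

[NX3;H0]([#6])([#6])[#6] describes a trivalent nitrogen with no H, bonded to three carbons (a tertiary amine).
(A) has a primary amino group (-NH2) but the nitrogen has H2, not H0 with three carbons.
(B) has a primary amide (-C(=O)NH2) but the amide nitrogen has H2 and only one carbon neighbour.
(C) contains a dimethylamino group (-N(CH3)2), which satisfies every atom and bond constraint.
(D) has an N-methylamino group (-NHCH3) but the nitrogen still has one H (H1), not H0.
So the answer is (C).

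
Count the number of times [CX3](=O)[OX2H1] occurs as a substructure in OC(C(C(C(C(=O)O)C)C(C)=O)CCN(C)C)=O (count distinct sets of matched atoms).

2

[CX3](=O)[OX2H1] is the SMARTS for a carboxylic acid: an sp2 carbon double-bonded to O and single-bonded to an -OH oxygen.
The molecule carries 2 separate instances of a carboxylic acid group (-C(=O)OH) meeting every constraint; each maps to a distinct set of atoms, giving 2 matches.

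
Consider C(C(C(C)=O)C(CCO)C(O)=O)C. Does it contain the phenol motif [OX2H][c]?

No

The pattern [OX2H][c] describes a hydroxyl oxygen attached to an aromatic carbon — a phenol.
The closest candidate here is a hydroxyl group (-OH), but the -OH is on an aliphatic carbon, not an aromatic c. No other fragment satisfies the full query, so there is no match.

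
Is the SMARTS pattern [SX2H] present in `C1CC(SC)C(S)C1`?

The pattern [SX2H] describes an aliphatic sulfur with two connections, one being H — a thiol.
The molecule carries a thiol (-SH), whose atoms satisfy every constraint of the query, so the pattern matches.

Yes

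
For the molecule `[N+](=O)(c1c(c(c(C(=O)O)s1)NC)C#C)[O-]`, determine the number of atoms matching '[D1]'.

6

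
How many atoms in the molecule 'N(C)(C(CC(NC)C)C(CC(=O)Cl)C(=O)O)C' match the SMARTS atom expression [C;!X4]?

The query [C;!X4] means: aliphatic carbon that does not have four total connections.
Check the 17 heavy atoms by environment: 9× C (X4) → no; 2× N (X3) → no; 2× C (X3) → match; 2× O (X1) → no; 1× O (X2) → no; 1× Cl (X1) → no.
That gives 2 matching atoms.

2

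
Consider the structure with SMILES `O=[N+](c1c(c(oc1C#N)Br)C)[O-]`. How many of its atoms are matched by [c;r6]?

0

The query [c;r6] means: aromatic carbon that belongs to a six-membered ring.
Check the 12 heavy atoms by environment: 1× o (aromatic, in 5-ring) → no; 4× c (aromatic, in 5-ring) → no; 1× Br (acyclic) → no; 1× N (charge +1, acyclic) → no; 1× O (charge -1, acyclic) → no; 1× O (acyclic) → no; 2× C (acyclic) → no; 1× N (acyclic) → no.
No environment satisfies the query, so 0 matching atoms.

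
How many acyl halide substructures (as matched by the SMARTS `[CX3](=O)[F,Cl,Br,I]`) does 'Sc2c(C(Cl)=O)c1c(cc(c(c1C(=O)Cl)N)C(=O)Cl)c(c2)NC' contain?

[CX3](=O)[F,Cl,Br,I] is the SMARTS for an acyl halide: a carbonyl carbon bonded to a halogen.
The molecule carries 3 separate instances of an acyl chloride (-C(=O)Cl) meeting every constraint; each maps to a distinct set of atoms, giving 3 matches.

3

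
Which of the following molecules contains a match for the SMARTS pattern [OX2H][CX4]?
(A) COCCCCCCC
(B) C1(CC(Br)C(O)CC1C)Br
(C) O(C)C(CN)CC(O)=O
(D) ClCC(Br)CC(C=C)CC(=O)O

[OX2H][CX4] describes a hydroxyl oxygen bound to an sp3 (X4) carbon (an aliphatic alcohol).
(A) has a methoxy ether (-OCH3) but the oxygen has H0 (ether), not H1.
(B) contains a hydroxyl group (-OH), which satisfies every atom and bond constraint.
(C) has a methoxy ether (-OCH3) but the oxygen has H0 (ether), not H1.
(D) has a carboxylic acid group (-C(=O)OH) but the -OH is on a CX3 carbonyl carbon, not a CX4 carbon.
So the answer is (B).

B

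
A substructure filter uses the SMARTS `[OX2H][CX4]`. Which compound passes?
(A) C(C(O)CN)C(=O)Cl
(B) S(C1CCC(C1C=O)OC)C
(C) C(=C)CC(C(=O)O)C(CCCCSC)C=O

A

[OX2H][CX4] describes a hydroxyl oxygen bound to an sp3 (X4) carbon (an aliphatic alcohol).
(A) contains a hydroxyl group (-OH), which satisfies every atom and bond constraint.
(B) has a methoxy ether (-OCH3) but the oxygen has H0 (ether), not H1.
(C) has a carboxylic acid group (-C(=O)OH) but the -OH is on a CX3 carbonyl carbon, not a CX4 carbon.
So the answer is (A).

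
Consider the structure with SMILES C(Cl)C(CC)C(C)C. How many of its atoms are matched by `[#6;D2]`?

The query [#6;D2] means: any carbon bonded to exactly two heavy atoms.
Check the 8 heavy atoms by environment: 2× C (D2) → match; 2× C (D3) → no; 3× C (D1) → no; 1× Cl (D1) → no.
That gives 2 matching atoms.

2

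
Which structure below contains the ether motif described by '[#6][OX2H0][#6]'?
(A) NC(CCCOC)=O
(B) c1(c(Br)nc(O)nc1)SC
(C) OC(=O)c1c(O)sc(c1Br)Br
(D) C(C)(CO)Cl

[#6][OX2H0][#6] describes an aliphatic oxygen bridging two carbons with no H on the oxygen (an ether).
(A) contains a methoxy ether (-OCH3), which satisfies every atom and bond constraint.
(B) has a hydroxyl group (-OH) but the oxygen has H1, not H0 bridging two carbons.
(C) has a carboxylic acid group (-C(=O)OH) but the -OH oxygen has H1; the =O is OX1, not OX2.
(D) has a hydroxyl group (-OH) but the oxygen has H1, not H0 bridging two carbons.
So the answer is (A).

A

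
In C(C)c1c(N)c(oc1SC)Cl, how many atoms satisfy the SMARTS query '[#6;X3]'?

4

Check the 11 heavy atoms by environment: 1× o (aromatic, X2) → no; 4× c (aromatic, X3) → match; 1× S (X2) → no; 3× C (X4) → no; 1× Cl (X1) → no; 1× N (X3) → no.
That gives 4 matching atoms.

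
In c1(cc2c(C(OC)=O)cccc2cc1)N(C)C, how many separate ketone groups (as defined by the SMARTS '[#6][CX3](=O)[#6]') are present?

[#6][CX3](=O)[#6] is the SMARTS for a ketone: a carbonyl carbon (no H) flanked by two carbons.
The molecule has a methyl-ester group (-C(=O)OCH3), but one neighbour of the carbonyl carbon is O, not C; nothing else fits, so there are 0 matches.

0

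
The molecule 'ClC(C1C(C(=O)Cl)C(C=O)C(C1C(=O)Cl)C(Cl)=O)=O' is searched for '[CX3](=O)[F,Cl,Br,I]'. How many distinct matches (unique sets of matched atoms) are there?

4

[CX3](=O)[F,Cl,Br,I] is the SMARTS for an acyl halide: a carbonyl carbon bonded to a halogen.
The molecule carries 4 separate instances of an acyl chloride (-C(=O)Cl) meeting every constraint; each maps to a distinct set of atoms, giving 4 matches.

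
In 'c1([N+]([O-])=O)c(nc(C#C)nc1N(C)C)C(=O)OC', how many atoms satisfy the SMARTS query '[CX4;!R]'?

3

The query [CX4;!R] means: aliphatic carbon with four total connections, not in a ring.
Check the 18 heavy atoms by environment: 2× n (aromatic, X2, in 6-ring) → no; 4× c (aromatic, X3, in 6-ring) → no; 1× N (X3, acyclic) → no; 3× C (X4, acyclic) → match; 1× N (charge +1, X3, acyclic) → no; 1× O (charge -1, X1, acyclic) → no; 2× O (X1, acyclic) → no; 2× C (X2, acyclic) → no; 1× C (X3, acyclic) → no; 1× O (X2, acyclic) → no.
That gives 3 matching atoms.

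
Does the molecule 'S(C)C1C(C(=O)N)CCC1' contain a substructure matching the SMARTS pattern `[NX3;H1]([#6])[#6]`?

No

The pattern [NX3;H1]([#6])[#6] describes a trivalent nitrogen with one H, bonded to two carbons — a secondary amine.
The closest candidate here is a primary amide (-C(=O)NH2), but the -C(=O)NH2 nitrogen has H2, not H1. No other fragment satisfies the full query, so there is no match.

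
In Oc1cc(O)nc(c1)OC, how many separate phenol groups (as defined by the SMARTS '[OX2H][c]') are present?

[OX2H][c] is the SMARTS for a phenol: a hydroxyl oxygen attached to an aromatic carbon.
The molecule carries 2 separate instances of a hydroxyl group (-OH) meeting every constraint; each maps to a distinct set of atoms, giving 2 matches.

2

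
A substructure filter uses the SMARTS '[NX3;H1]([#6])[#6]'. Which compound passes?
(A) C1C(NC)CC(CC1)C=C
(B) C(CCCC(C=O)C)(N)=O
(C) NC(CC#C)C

[NX3;H1]([#6])[#6] describes a trivalent nitrogen with one H, bonded to two carbons (a secondary amine).
(A) contains an N-methylamino group (-NHCH3), which satisfies every atom and bond constraint.
(B) has a primary amide (-C(=O)NH2) but the -C(=O)NH2 nitrogen has H2, not H1.
(C) has a primary amino group (-NH2) but the nitrogen has H2 and only one carbon neighbour.
So the answer is (A).

A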